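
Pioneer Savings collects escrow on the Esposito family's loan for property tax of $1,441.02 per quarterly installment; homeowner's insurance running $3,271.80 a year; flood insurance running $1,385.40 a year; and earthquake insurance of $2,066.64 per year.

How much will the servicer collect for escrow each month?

Property tax: $1,441.02 × 4 = $5,764.08 per year
Homeowner's insurance: $3,271.80 per year
Flood insurance: $1,385.40 per year
Earthquake insurance: $2,066.64 per year
Yearly total = $5,764.08 + $3,271.80 + $1,385.40 + $2,066.64 = $12,487.92
Monthly escrow = $12,487.92 ÷ 12 = $1,040.66

$1,040.66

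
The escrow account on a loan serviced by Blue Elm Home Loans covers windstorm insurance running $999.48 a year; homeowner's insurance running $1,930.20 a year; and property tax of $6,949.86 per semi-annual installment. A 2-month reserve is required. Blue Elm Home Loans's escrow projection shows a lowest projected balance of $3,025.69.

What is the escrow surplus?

$220.79

Windstorm insurance — $999.48 annually
Homeowner's insurance — $1,930.20 annually
Property tax — $6,949.86 × 2 = $13,899.72 annually
Total annual escrow = $16,829.40
Base monthly escrow = $16,829.40 ÷ 12 = $1,402.45
Required cushion = 2 × $1,402.45 = $2,804.90
Excess over cushion: $3,025.69 − $2,804.90 = $220.79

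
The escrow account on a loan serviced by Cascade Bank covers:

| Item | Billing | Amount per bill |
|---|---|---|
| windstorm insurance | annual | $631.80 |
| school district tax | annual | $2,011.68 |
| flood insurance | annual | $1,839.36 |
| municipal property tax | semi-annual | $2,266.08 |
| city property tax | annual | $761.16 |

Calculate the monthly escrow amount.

Windstorm insurance — $631.80
School district tax — $2,011.68
Flood insurance — $1,839.36
Municipal property tax — $2,266.08 × 2 = $4,532.16
City property tax — $761.16
Combined annual = $631.80 + $2,011.68 + $1,839.36 + $4,532.16 + $761.16 = $9,776.16
Per month = $9,776.16 / 12 = $814.68

$814.68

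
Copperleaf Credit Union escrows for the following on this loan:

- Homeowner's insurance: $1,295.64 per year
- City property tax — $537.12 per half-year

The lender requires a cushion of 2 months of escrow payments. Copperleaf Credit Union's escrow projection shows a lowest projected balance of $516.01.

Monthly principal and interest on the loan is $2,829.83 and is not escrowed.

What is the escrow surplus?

Homeowner's insurance = $1,295.64/yr
City property tax = $537.12 × 2 = $1,074.24/yr
Total annual escrow = $1,295.64 + $1,074.24 = $2,369.88
Per month = $2,369.88 / 12 = $197.49
Cushion = 2 × $197.49 = $394.98
Surplus = $516.01 − $394.98 = $121.03

$121.03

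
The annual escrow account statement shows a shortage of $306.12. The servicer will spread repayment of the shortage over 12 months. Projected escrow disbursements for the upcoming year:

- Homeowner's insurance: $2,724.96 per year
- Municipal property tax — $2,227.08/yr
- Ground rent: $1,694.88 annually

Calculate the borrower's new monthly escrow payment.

Homeowner's insurance — $2,724.96 per year
Municipal property tax — $2,227.08 per year
Ground rent — $1,694.88 per year
Combined annual = $6,646.92
Monthly escrow = $6,646.92 ÷ 12 = $553.91
Shortage spread = $306.12 ÷ 12 = $25.51/mo
Adjusted monthly = $553.91 + $25.51 = $579.42

$579.42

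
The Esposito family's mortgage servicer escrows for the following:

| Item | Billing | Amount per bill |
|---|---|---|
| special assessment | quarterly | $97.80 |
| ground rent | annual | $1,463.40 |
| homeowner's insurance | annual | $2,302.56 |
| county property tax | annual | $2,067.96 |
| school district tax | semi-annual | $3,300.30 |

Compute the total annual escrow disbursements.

Special assessment — $97.80 × 4 = $391.20 per year
Ground rent — $1,463.40 per year
Homeowner's insurance — $2,302.56 per year
County property tax — $2,067.96 per year
School district tax — $3,300.30 × 2 = $6,600.60 per year
Total per year = $391.20 + $1,463.40 + $2,302.56 + $2,067.96 + $6,600.60 = $12,825.72

$12,825.72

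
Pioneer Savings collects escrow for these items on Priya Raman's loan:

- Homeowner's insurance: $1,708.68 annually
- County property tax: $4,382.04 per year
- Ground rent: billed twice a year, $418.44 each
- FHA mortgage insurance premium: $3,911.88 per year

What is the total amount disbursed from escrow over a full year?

Homeowner's insurance: $1,708.68 annually
County property tax: $4,382.04 annually
Ground rent: $418.44 × 2 = $836.88 annually
FHA mortgage insurance premium: $3,911.88 annually
Annual escrow total = $10,839.48

$10,839.48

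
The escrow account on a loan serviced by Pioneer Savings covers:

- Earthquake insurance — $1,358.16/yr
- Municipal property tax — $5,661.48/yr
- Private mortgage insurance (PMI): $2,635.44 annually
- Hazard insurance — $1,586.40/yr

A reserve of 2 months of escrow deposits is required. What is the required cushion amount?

Earthquake insurance — $1,358.16/yr
Municipal property tax — $5,661.48/yr
Private mortgage insurance (PMI) — $2,635.44/yr
Hazard insurance — $1,586.40/yr
Total per year = $1,358.16 + $5,661.48 + $2,635.44 + $1,586.40 = $11,241.48
Base monthly escrow = $11,241.48 / 12 = $936.79
Required cushion = 2 × $936.79 = $1,873.58

$1,873.58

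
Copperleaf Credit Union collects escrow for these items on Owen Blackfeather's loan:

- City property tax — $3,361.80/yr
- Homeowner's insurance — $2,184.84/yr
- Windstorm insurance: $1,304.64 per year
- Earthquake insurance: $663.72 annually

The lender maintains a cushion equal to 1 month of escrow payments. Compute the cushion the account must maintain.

City property tax = $3,361.80
Homeowner's insurance = $2,184.84
Windstorm insurance = $1,304.64
Earthquake insurance = $663.72
Yearly total = $7,515.00
Base monthly escrow = $7,515.00 ÷ 12 = $626.25
Cushion = 1 × $626.25 = $626.25

$626.25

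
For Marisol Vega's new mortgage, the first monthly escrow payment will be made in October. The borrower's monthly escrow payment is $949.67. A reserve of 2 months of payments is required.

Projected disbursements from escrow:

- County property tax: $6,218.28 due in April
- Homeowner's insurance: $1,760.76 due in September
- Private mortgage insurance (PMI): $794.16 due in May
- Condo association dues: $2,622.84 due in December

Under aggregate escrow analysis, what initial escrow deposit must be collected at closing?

$4,092.77

Cushion = 2 × $949.67 = $1,899.34
Trial balance (start $0, +$949.67 each month, − disbursements):
  Oct: +$949.67 → $949.67
  Nov: +$949.67 → $1,899.34
  Dec: +$949.67 − $2,622.84 → $226.17
  Jan: +$949.67 → $1,175.84
  Feb: +$949.67 → $2,125.51
  Mar: +$949.67 → $3,075.18
  Apr: +$949.67 − $6,218.28 → -$2,193.43
  May: +$949.67 − $794.16 → -$2,037.92
  Jun: +$949.67 → -$1,088.25
  Jul: +$949.67 → -$138.58
  Aug: +$949.67 → $811.09
  Sep: +$949.67 − $1,760.76 → $0.00
Lowest trial balance = -$2,193.43 (Apr)
Initial deposit = cushion − low point = $1,899.34 − (-$2,193.43) = $4,092.77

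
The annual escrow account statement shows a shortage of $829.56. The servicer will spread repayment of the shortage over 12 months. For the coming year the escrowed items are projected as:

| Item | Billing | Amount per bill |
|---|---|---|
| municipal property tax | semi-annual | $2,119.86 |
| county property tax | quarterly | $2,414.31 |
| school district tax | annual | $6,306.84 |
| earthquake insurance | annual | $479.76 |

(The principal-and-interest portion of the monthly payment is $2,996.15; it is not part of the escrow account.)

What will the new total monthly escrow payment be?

Municipal property tax — $2,119.86 × 2 = $4,239.72 per year
County property tax — $2,414.31 × 4 = $9,657.24 per year
School district tax — $6,306.84 per year
Earthquake insurance — $479.76 per year
Yearly total = $20,683.56
Base monthly escrow = $20,683.56 ÷ 12 = $1,723.63
Shortage spread = $829.56 / 12 = $69.13/mo
Adjusted monthly = $1,723.63 + $69.13 = $1,792.76

$1,792.76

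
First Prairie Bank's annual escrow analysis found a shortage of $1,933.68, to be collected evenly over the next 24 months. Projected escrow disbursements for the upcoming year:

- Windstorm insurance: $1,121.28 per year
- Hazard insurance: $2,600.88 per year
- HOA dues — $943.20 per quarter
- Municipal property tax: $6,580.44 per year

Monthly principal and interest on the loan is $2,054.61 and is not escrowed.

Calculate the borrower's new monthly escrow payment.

$1,253.52

Windstorm insurance — $1,121.28 per year
Hazard insurance — $2,600.88 per year
HOA dues — $943.20 × 4 = $3,772.80 per year
Municipal property tax — $6,580.44 per year
Combined annual = $1,121.28 + $2,600.88 + $3,772.80 + $6,580.44 = $14,075.40
Monthly escrow = $14,075.40 ÷ 12 = $1,172.95
Shortage spread = $1,933.68 ÷ 24 = $80.57/mo
New monthly escrow = $1,172.95 + $80.57 = $1,253.52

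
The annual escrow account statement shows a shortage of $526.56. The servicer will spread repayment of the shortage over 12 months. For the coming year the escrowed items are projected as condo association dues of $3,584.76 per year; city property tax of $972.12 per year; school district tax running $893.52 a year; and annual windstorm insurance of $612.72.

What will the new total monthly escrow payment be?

Condo association dues: $3,584.76/yr
City property tax: $972.12/yr
School district tax: $893.52/yr
Windstorm insurance: $612.72/yr
Total annual escrow = $6,063.12
Monthly escrow = $6,063.12 ÷ 12 = $505.26
Monthly shortage recovery: $526.56 / 12 = $43.88
New monthly escrow = $505.26 + $43.88 = $549.14

$549.14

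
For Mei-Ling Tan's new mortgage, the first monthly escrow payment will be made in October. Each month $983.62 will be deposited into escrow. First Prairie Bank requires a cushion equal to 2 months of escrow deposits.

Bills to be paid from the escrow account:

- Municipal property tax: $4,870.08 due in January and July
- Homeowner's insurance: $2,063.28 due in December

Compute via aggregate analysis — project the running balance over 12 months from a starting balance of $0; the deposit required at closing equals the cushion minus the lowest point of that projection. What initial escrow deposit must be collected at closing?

Cushion = 2 × $983.62 = $1,967.24
Trial balance (start $0, +$983.62 each month, − disbursements):
  Oct: +$983.62 → $983.62
  Nov: +$983.62 → $1,967.24
  Dec: +$983.62 − $2,063.28 → $887.58
  Jan: +$983.62 − $4,870.08 → -$2,998.88
  Feb: +$983.62 → -$2,015.26
  Mar: +$983.62 → -$1,031.64
  Apr: +$983.62 → -$48.02
  May: +$983.62 → $935.60
  Jun: +$983.62 → $1,919.22
  Jul: +$983.62 − $4,870.08 → -$1,967.24
  Aug: +$983.62 → -$983.62
  Sep: +$983.62 → $0.00
Lowest trial balance = -$2,998.88 (Jan)
Initial deposit = cushion − low point = $1,967.24 − (-$2,998.88) = $4,966.12

$4,966.12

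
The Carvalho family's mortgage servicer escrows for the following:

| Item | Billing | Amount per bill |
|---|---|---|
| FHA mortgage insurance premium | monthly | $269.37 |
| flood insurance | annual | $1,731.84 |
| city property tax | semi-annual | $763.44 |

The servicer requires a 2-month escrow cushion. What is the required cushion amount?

$1,081.86

FHA mortgage insurance premium = $269.37 × 12 = $3,232.44/yr
Flood insurance = $1,731.84/yr
City property tax = $763.44 × 2 = $1,526.88/yr
Total annual escrow = $6,491.16
Per month = $6,491.16 / 12 = $540.93
Cushion = 2 × $540.93 = $1,081.86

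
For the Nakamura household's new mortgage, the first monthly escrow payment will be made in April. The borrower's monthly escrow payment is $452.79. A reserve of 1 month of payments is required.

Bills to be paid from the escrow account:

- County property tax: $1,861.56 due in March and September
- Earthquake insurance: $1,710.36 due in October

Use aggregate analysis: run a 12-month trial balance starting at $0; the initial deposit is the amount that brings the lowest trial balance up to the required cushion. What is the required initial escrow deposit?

Cushion = 1 × $452.79 = $452.79
Trial balance (start $0, +$452.79 each month, − disbursements):
  Apr: +$452.79 → $452.79
  May: +$452.79 → $905.58
  Jun: +$452.79 → $1,358.37
  Jul: +$452.79 → $1,811.16
  Aug: +$452.79 → $2,263.95
  Sep: +$452.79 − $1,861.56 → $855.18
  Oct: +$452.79 − $1,710.36 → -$402.39
  Nov: +$452.79 → $50.40
  Dec: +$452.79 → $503.19
  Jan: +$452.79 → $955.98
  Feb: +$452.79 → $1,408.77
  Mar: +$452.79 − $1,861.56 → $0.00
Lowest trial balance = -$402.39 (Oct)
Initial deposit = cushion − low point = $452.79 − (-$402.39) = $855.18

$855.18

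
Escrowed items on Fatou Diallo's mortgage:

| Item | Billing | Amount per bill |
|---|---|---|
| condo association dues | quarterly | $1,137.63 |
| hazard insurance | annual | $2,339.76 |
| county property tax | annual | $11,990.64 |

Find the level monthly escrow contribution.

Condo association dues — $1,137.63 × 4 = $4,550.52 annually
Hazard insurance — $2,339.76 annually
County property tax — $11,990.64 annually
Combined annual = $4,550.52 + $2,339.76 + $11,990.64 = $18,880.92
Per month = $18,880.92 ÷ 12 = $1,573.41

$1,573.41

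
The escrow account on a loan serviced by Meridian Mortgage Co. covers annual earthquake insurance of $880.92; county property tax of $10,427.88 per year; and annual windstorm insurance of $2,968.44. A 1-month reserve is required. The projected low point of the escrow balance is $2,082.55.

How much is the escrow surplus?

$892.78

Earthquake insurance = $880.92
County property tax = $10,427.88
Windstorm insurance = $2,968.44
Annual escrow total = $880.92 + $10,427.88 + $2,968.44 = $14,277.24
Monthly escrow = $14,277.24 ÷ 12 = $1,189.77
Required cushion = 1 × $1,189.77 = $1,189.77
Surplus = $2,082.55 − $1,189.77 = $892.78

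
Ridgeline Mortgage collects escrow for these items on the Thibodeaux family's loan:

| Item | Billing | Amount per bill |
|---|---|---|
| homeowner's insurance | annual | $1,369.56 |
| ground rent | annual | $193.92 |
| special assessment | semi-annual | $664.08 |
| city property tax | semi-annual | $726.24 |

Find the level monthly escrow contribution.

$362.01

Homeowner's insurance = $1,369.56
Ground rent = $193.92
Special assessment = $664.08 × 2 = $1,328.16
City property tax = $726.24 × 2 = $1,452.48
Yearly total = $1,369.56 + $193.92 + $1,328.16 + $1,452.48 = $4,344.12
Monthly escrow = $4,344.12 / 12 = $362.01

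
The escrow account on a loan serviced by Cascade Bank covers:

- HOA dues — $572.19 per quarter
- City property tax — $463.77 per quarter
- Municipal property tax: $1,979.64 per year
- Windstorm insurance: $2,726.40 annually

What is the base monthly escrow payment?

$737.49

HOA dues — $572.19 × 4 = $2,288.76 per year
City property tax — $463.77 × 4 = $1,855.08 per year
Municipal property tax — $1,979.64 per year
Windstorm insurance — $2,726.40 per year
Total per year = $8,849.88
Base monthly escrow = $8,849.88 / 12 = $737.49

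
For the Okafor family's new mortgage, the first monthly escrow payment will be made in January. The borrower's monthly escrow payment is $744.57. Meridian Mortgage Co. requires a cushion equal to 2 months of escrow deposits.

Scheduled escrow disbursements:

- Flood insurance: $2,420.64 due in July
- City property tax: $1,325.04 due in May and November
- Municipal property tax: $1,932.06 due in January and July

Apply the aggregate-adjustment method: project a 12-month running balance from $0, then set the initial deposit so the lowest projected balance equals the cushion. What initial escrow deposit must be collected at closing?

Cushion = 2 × $744.57 = $1,489.14
Trial balance (start $0, +$744.57 each month, − disbursements):
  Jan: +$744.57 − $1,932.06 → -$1,187.49
  Feb: +$744.57 → -$442.92
  Mar: +$744.57 → $301.65
  Apr: +$744.57 → $1,046.22
  May: +$744.57 − $1,325.04 → $465.75
  Jun: +$744.57 → $1,210.32
  Jul: +$744.57 − $4,352.70 → -$2,397.81
  Aug: +$744.57 → -$1,653.24
  Sep: +$744.57 → -$908.67
  Oct: +$744.57 → -$164.10
  Nov: +$744.57 − $1,325.04 → -$744.57
  Dec: +$744.57 → $0.00
Lowest trial balance = -$2,397.81 (Jul)
Initial deposit = cushion − low point = $1,489.14 − (-$2,397.81) = $3,886.95

$3,886.95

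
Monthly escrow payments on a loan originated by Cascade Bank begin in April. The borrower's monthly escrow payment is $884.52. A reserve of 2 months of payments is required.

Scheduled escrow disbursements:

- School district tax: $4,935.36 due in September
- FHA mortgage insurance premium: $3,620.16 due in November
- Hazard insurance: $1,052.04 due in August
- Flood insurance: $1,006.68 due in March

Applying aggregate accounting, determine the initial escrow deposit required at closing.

Cushion = 2 × $884.52 = $1,769.04
Trial balance (start $0, +$884.52 each month, − disbursements):
  Apr: +$884.52 → $884.52
  May: +$884.52 → $1,769.04
  Jun: +$884.52 → $2,653.56
  Jul: +$884.52 → $3,538.08
  Aug: +$884.52 − $1,052.04 → $3,370.56
  Sep: +$884.52 − $4,935.36 → -$680.28
  Oct: +$884.52 → $204.24
  Nov: +$884.52 − $3,620.16 → -$2,531.40
  Dec: +$884.52 → -$1,646.88
  Jan: +$884.52 → -$762.36
  Feb: +$884.52 → $122.16
  Mar: +$884.52 − $1,006.68 → $0.00
Lowest trial balance = -$2,531.40 (Nov)
Initial deposit = cushion − low point = $1,769.04 − (-$2,531.40) = $4,300.44

$4,300.44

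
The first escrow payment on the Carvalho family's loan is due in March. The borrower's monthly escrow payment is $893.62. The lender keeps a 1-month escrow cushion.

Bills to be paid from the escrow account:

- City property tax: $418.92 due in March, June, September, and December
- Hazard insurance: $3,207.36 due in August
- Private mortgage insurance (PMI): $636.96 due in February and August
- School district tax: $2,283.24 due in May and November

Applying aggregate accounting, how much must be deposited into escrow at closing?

$2,518.60

Cushion = 1 × $893.62 = $893.62
Trial balance (start $0, +$893.62 each month, − disbursements):
  Mar: +$893.62 − $418.92 → $474.70
  Apr: +$893.62 → $1,368.32
  May: +$893.62 − $2,283.24 → -$21.30
  Jun: +$893.62 − $418.92 → $453.40
  Jul: +$893.62 → $1,347.02
  Aug: +$893.62 − $3,844.32 → -$1,603.68
  Sep: +$893.62 − $418.92 → -$1,128.98
  Oct: +$893.62 → -$235.36
  Nov: +$893.62 − $2,283.24 → -$1,624.98
  Dec: +$893.62 − $418.92 → -$1,150.28
  Jan: +$893.62 → -$256.66
  Feb: +$893.62 − $636.96 → $0.00
Lowest trial balance = -$1,624.98 (Nov)
Initial deposit = cushion − low point = $893.62 − (-$1,624.98) = $2,518.60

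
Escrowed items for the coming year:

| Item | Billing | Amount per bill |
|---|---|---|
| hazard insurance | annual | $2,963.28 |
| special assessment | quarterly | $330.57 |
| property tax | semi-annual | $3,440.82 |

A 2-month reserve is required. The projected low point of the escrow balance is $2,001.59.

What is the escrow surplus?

Hazard insurance = $2,963.28
Special assessment = $330.57 × 4 = $1,322.28
Property tax = $3,440.82 × 2 = $6,881.64
Total annual escrow = $2,963.28 + $1,322.28 + $6,881.64 = $11,167.20
Monthly = $11,167.20 / 12 = $930.60
Required reserve = 2 × $930.60 = $1,861.20
Surplus = $2,001.59 − $1,861.20 = $140.39

$140.39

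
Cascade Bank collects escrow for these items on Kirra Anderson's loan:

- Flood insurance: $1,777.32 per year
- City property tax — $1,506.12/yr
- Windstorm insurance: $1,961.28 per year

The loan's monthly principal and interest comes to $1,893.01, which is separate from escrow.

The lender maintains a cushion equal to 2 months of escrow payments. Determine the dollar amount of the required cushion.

Flood insurance: $1,777.32
City property tax: $1,506.12
Windstorm insurance: $1,961.28
Total per year = $1,777.32 + $1,506.12 + $1,961.28 = $5,244.72
Monthly = $5,244.72 / 12 = $437.06
Reserve = 2 × $437.06 = $874.12

$874.12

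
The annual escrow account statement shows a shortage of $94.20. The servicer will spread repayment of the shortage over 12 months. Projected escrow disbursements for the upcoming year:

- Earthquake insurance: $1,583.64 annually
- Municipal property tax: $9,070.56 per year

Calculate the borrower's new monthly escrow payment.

$895.70

Earthquake insurance = $1,583.64 per year
Municipal property tax = $9,070.56 per year
Annual escrow total = $1,583.64 + $9,070.56 = $10,654.20
Per month = $10,654.20 ÷ 12 = $887.85
Shortage per month = $94.20 / 12 = $7.85
New monthly escrow = $887.85 + $7.85 = $895.70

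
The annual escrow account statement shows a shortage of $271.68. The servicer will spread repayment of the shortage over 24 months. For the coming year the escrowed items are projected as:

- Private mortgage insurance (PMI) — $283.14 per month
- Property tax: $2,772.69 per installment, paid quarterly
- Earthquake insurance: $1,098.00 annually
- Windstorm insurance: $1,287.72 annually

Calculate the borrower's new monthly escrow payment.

$1,417.50

Private mortgage insurance (PMI) = $283.14 × 12 = $3,397.68/yr
Property tax = $2,772.69 × 4 = $11,090.76/yr
Earthquake insurance = $1,098.00/yr
Windstorm insurance = $1,287.72/yr
Yearly total = $3,397.68 + $11,090.76 + $1,098.00 + $1,287.72 = $16,874.16
Per month = $16,874.16 ÷ 12 = $1,406.18
Monthly shortage recovery: $271.68 ÷ 24 = $11.32
New monthly escrow = $1,406.18 + $11.32 = $1,417.50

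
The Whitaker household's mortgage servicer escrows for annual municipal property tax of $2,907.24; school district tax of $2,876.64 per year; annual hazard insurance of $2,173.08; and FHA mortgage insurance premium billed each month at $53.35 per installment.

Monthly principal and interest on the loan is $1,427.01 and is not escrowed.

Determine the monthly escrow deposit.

$716.43

Municipal property tax = $2,907.24/yr
School district tax = $2,876.64/yr
Hazard insurance = $2,173.08/yr
FHA mortgage insurance premium = $53.35 × 12 = $640.20/yr
Yearly total = $2,907.24 + $2,876.64 + $2,173.08 + $640.20 = $8,597.16
Monthly = $8,597.16 / 12 = $716.43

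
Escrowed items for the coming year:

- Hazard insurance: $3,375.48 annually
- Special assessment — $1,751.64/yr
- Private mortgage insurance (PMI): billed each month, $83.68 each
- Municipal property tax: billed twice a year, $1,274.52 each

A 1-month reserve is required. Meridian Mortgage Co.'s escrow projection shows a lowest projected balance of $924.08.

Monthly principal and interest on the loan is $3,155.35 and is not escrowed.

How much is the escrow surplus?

Hazard insurance — $3,375.48/yr
Special assessment — $1,751.64/yr
Private mortgage insurance (PMI) — $83.68 × 12 = $1,004.16/yr
Municipal property tax — $1,274.52 × 2 = $2,549.04/yr
Total per year = $3,375.48 + $1,751.64 + $1,004.16 + $2,549.04 = $8,680.32
Base monthly escrow = $8,680.32 ÷ 12 = $723.36
Required cushion = 1 × $723.36 = $723.36
Excess over cushion: $924.08 − $723.36 = $200.72

$200.72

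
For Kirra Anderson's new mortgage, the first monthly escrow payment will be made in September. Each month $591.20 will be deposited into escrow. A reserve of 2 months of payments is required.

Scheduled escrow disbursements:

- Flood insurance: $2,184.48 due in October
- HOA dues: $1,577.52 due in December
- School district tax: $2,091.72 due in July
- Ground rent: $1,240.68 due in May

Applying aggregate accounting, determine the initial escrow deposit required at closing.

$2,579.60

Cushion = 2 × $591.20 = $1,182.40
Trial balance (start $0, +$591.20 each month, − disbursements):
  Sep: +$591.20 → $591.20
  Oct: +$591.20 − $2,184.48 → -$1,002.08
  Nov: +$591.20 → -$410.88
  Dec: +$591.20 − $1,577.52 → -$1,397.20
  Jan: +$591.20 → -$806.00
  Feb: +$591.20 → -$214.80
  Mar: +$591.20 → $376.40
  Apr: +$591.20 → $967.60
  May: +$591.20 − $1,240.68 → $318.12
  Jun: +$591.20 → $909.32
  Jul: +$591.20 − $2,091.72 → -$591.20
  Aug: +$591.20 → $0.00
Lowest trial balance = -$1,397.20 (Dec)
Initial deposit = cushion − low point = $1,182.40 − (-$1,397.20) = $2,579.60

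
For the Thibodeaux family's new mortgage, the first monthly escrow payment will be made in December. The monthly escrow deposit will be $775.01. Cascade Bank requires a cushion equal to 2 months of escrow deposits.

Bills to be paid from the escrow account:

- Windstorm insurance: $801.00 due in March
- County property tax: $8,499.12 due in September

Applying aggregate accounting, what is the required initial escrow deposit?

Cushion = 2 × $775.01 = $1,550.02
Trial balance (start $0, +$775.01 each month, − disbursements):
  Dec: +$775.01 → $775.01
  Jan: +$775.01 → $1,550.02
  Feb: +$775.01 → $2,325.03
  Mar: +$775.01 − $801.00 → $2,299.04
  Apr: +$775.01 → $3,074.05
  May: +$775.01 → $3,849.06
  Jun: +$775.01 → $4,624.07
  Jul: +$775.01 → $5,399.08
  Aug: +$775.01 → $6,174.09
  Sep: +$775.01 − $8,499.12 → -$1,550.02
  Oct: +$775.01 → -$775.01
  Nov: +$775.01 → $0.00
Lowest trial balance = -$1,550.02 (Sep)
Initial deposit = cushion − low point = $1,550.02 − (-$1,550.02) = $3,100.04

$3,100.04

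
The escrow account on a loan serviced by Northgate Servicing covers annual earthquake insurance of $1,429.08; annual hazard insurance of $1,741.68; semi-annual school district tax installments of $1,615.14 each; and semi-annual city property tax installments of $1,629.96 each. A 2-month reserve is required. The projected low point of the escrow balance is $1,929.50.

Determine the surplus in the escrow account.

$319.34

Earthquake insurance = $1,429.08 per year
Hazard insurance = $1,741.68 per year
School district tax = $1,615.14 × 2 = $3,230.28 per year
City property tax = $1,629.96 × 2 = $3,259.92 per year
Total annual escrow = $9,660.96
Per month = $9,660.96 ÷ 12 = $805.08
Required reserve = 2 × $805.08 = $1,610.16
Surplus = $1,929.50 − $1,610.16 = $319.34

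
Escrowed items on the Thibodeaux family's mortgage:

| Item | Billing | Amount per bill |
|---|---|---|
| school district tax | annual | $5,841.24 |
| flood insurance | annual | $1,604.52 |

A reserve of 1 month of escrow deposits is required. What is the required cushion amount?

$620.48

School district tax — $5,841.24/yr
Flood insurance — $1,604.52/yr
Annual escrow total = $5,841.24 + $1,604.52 = $7,445.76
Monthly escrow = $7,445.76 ÷ 12 = $620.48
Cushion = 1 × $620.48 = $620.48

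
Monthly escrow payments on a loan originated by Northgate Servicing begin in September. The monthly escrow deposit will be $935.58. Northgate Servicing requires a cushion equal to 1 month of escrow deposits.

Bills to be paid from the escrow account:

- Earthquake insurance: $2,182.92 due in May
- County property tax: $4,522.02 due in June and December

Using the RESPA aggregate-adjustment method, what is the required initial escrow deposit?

Cushion = 1 × $935.58 = $935.58
Trial balance (start $0, +$935.58 each month, − disbursements):
  Sep: +$935.58 → $935.58
  Oct: +$935.58 → $1,871.16
  Nov: +$935.58 → $2,806.74
  Dec: +$935.58 − $4,522.02 → -$779.70
  Jan: +$935.58 → $155.88
  Feb: +$935.58 → $1,091.46
  Mar: +$935.58 → $2,027.04
  Apr: +$935.58 → $2,962.62
  May: +$935.58 − $2,182.92 → $1,715.28
  Jun: +$935.58 − $4,522.02 → -$1,871.16
  Jul: +$935.58 → -$935.58
  Aug: +$935.58 → $0.00
Lowest trial balance = -$1,871.16 (Jun)
Initial deposit = cushion − low point = $935.58 − (-$1,871.16) = $2,806.74

$2,806.74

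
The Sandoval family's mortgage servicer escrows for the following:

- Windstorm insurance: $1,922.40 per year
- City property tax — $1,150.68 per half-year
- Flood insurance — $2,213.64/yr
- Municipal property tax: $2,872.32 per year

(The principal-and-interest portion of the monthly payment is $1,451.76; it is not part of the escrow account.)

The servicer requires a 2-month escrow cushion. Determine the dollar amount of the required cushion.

$1,551.62

Windstorm insurance — $1,922.40/yr
City property tax — $1,150.68 × 2 = $2,301.36/yr
Flood insurance — $2,213.64/yr
Municipal property tax — $2,872.32/yr
Yearly total = $1,922.40 + $2,301.36 + $2,213.64 + $2,872.32 = $9,309.72
Per month = $9,309.72 ÷ 12 = $775.81
Reserve = 2 × $775.81 = $1,551.62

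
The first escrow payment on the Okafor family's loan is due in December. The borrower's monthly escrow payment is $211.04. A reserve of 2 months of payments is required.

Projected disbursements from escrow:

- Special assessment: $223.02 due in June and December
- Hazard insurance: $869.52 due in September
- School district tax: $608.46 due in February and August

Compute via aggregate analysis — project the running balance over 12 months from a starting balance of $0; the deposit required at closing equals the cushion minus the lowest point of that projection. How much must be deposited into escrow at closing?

$844.16

Cushion = 2 × $211.04 = $422.08
Trial balance (start $0, +$211.04 each month, − disbursements):
  Dec: +$211.04 − $223.02 → -$11.98
  Jan: +$211.04 → $199.06
  Feb: +$211.04 − $608.46 → -$198.36
  Mar: +$211.04 → $12.68
  Apr: +$211.04 → $223.72
  May: +$211.04 → $434.76
  Jun: +$211.04 − $223.02 → $422.78
  Jul: +$211.04 → $633.82
  Aug: +$211.04 − $608.46 → $236.40
  Sep: +$211.04 − $869.52 → -$422.08
  Oct: +$211.04 → -$211.04
  Nov: +$211.04 → $0.00
Lowest trial balance = -$422.08 (Sep)
Initial deposit = cushion − low point = $422.08 − (-$422.08) = $844.16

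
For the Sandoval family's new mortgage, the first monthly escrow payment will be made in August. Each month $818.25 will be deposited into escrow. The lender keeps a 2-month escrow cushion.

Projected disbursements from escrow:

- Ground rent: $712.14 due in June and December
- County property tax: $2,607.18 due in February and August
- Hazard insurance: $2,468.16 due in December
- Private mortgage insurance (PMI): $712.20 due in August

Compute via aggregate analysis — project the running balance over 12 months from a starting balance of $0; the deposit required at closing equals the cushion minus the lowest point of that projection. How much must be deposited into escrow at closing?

Cushion = 2 × $818.25 = $1,636.50
Trial balance (start $0, +$818.25 each month, − disbursements):
  Aug: +$818.25 − $3,319.38 → -$2,501.13
  Sep: +$818.25 → -$1,682.88
  Oct: +$818.25 → -$864.63
  Nov: +$818.25 → -$46.38
  Dec: +$818.25 − $3,180.30 → -$2,408.43
  Jan: +$818.25 → -$1,590.18
  Feb: +$818.25 − $2,607.18 → -$3,379.11
  Mar: +$818.25 → -$2,560.86
  Apr: +$818.25 → -$1,742.61
  May: +$818.25 → -$924.36
  Jun: +$818.25 − $712.14 → -$818.25
  Jul: +$818.25 → $0.00
Lowest trial balance = -$3,379.11 (Feb)
Initial deposit = cushion − low point = $1,636.50 − (-$3,379.11) = $5,015.61

$5,015.61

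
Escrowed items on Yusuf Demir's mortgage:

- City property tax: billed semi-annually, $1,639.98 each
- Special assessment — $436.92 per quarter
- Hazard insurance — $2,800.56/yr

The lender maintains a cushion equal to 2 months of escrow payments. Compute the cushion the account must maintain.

City property tax = $1,639.98 × 2 = $3,279.96/yr
Special assessment = $436.92 × 4 = $1,747.68/yr
Hazard insurance = $2,800.56/yr
Total per year = $3,279.96 + $1,747.68 + $2,800.56 = $7,828.20
Monthly = $7,828.20 ÷ 12 = $652.35
Reserve = 2 × $652.35 = $1,304.70

$1,304.70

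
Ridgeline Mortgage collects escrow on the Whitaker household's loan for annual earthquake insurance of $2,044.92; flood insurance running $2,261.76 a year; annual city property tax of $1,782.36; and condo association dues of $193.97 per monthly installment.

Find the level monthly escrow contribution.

Earthquake insurance: $2,044.92 per year
Flood insurance: $2,261.76 per year
City property tax: $1,782.36 per year
Condo association dues: $193.97 × 12 = $2,327.64 per year
Total per year = $8,416.68
Monthly escrow = $8,416.68 / 12 = $701.39

$701.39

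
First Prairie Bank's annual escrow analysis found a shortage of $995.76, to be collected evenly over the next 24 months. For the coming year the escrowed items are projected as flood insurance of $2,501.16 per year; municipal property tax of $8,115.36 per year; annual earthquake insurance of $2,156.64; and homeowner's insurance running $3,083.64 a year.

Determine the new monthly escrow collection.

$1,362.89

Flood insurance — $2,501.16
Municipal property tax — $8,115.36
Earthquake insurance — $2,156.64
Homeowner's insurance — $3,083.64
Combined annual = $15,856.80
Base monthly escrow = $15,856.80 ÷ 12 = $1,321.40
Shortage spread = $995.76 / 24 = $41.49/mo
Adjusted monthly = $1,321.40 + $41.49 = $1,362.89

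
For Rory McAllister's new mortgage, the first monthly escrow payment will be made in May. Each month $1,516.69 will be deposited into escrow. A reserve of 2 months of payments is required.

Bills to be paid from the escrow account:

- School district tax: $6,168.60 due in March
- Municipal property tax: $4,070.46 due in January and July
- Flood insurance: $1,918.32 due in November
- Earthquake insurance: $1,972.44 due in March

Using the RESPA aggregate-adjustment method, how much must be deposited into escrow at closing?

Cushion = 2 × $1,516.69 = $3,033.38
Trial balance (start $0, +$1,516.69 each month, − disbursements):
  May: +$1,516.69 → $1,516.69
  Jun: +$1,516.69 → $3,033.38
  Jul: +$1,516.69 − $4,070.46 → $479.61
  Aug: +$1,516.69 → $1,996.30
  Sep: +$1,516.69 → $3,512.99
  Oct: +$1,516.69 → $5,029.68
  Nov: +$1,516.69 − $1,918.32 → $4,628.05
  Dec: +$1,516.69 → $6,144.74
  Jan: +$1,516.69 − $4,070.46 → $3,590.97
  Feb: +$1,516.69 → $5,107.66
  Mar: +$1,516.69 − $8,141.04 → -$1,516.69
  Apr: +$1,516.69 → $0.00
Lowest trial balance = -$1,516.69 (Mar)
Initial deposit = cushion − low point = $3,033.38 − (-$1,516.69) = $4,550.07

$4,550.07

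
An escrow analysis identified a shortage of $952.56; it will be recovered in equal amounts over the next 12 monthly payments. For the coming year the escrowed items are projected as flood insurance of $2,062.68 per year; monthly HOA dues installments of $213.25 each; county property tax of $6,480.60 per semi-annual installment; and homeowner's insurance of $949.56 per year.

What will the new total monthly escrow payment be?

Flood insurance: $2,062.68 per year
HOA dues: $213.25 × 12 = $2,559.00 per year
County property tax: $6,480.60 × 2 = $12,961.20 per year
Homeowner's insurance: $949.56 per year
Yearly total = $2,062.68 + $2,559.00 + $12,961.20 + $949.56 = $18,532.44
Base monthly escrow = $18,532.44 ÷ 12 = $1,544.37
Shortage per month = $952.56 / 12 = $79.38
Adjusted monthly = $1,544.37 + $79.38 = $1,623.75

$1,623.75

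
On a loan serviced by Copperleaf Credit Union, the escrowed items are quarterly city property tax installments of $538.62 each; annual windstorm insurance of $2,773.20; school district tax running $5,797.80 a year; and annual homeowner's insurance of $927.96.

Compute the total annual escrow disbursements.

$11,653.44

City property tax = $538.62 × 4 = $2,154.48/yr
Windstorm insurance = $2,773.20/yr
School district tax = $5,797.80/yr
Homeowner's insurance = $927.96/yr
Total annual escrow = $11,653.44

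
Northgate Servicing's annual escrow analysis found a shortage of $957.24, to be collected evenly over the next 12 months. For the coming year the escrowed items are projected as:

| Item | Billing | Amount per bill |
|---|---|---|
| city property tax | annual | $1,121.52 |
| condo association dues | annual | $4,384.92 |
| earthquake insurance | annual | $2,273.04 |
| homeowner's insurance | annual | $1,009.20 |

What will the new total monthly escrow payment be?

$812.16

City property tax — $1,121.52/yr
Condo association dues — $4,384.92/yr
Earthquake insurance — $2,273.04/yr
Homeowner's insurance — $1,009.20/yr
Total per year = $8,788.68
Monthly escrow = $8,788.68 ÷ 12 = $732.39
Shortage spread = $957.24 ÷ 12 = $79.77/mo
Adjusted monthly = $732.39 + $79.77 = $812.16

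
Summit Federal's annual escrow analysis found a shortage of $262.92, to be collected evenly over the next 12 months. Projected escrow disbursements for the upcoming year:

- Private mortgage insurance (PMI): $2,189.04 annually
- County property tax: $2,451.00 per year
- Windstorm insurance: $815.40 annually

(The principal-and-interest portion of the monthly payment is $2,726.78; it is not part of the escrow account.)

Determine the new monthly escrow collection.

Private mortgage insurance (PMI): $2,189.04 per year
County property tax: $2,451.00 per year
Windstorm insurance: $815.40 per year
Combined annual = $5,455.44
Monthly escrow = $5,455.44 ÷ 12 = $454.62
Shortage spread = $262.92 / 12 = $21.91/mo
Adjusted monthly = $454.62 + $21.91 = $476.53

$476.53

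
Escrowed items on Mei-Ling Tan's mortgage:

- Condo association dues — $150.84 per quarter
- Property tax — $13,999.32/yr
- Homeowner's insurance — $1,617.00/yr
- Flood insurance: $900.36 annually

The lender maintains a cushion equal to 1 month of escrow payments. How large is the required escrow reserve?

$1,426.67

Condo association dues = $150.84 × 4 = $603.36/yr
Property tax = $13,999.32/yr
Homeowner's insurance = $1,617.00/yr
Flood insurance = $900.36/yr
Yearly total = $603.36 + $13,999.32 + $1,617.00 + $900.36 = $17,120.04
Monthly escrow = $17,120.04 / 12 = $1,426.67
Cushion = 1 × $1,426.67 = $1,426.67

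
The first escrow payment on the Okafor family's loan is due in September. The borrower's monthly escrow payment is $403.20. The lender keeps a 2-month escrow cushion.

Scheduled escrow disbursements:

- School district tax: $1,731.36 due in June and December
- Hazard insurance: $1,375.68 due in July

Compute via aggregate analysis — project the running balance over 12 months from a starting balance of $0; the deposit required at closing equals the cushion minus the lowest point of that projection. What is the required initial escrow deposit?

Cushion = 2 × $403.20 = $806.40
Trial balance (start $0, +$403.20 each month, − disbursements):
  Sep: +$403.20 → $403.20
  Oct: +$403.20 → $806.40
  Nov: +$403.20 → $1,209.60
  Dec: +$403.20 − $1,731.36 → -$118.56
  Jan: +$403.20 → $284.64
  Feb: +$403.20 → $687.84
  Mar: +$403.20 → $1,091.04
  Apr: +$403.20 → $1,494.24
  May: +$403.20 → $1,897.44
  Jun: +$403.20 − $1,731.36 → $569.28
  Jul: +$403.20 − $1,375.68 → -$403.20
  Aug: +$403.20 → $0.00
Lowest trial balance = -$403.20 (Jul)
Initial deposit = cushion − low point = $806.40 − (-$403.20) = $1,209.60

$1,209.60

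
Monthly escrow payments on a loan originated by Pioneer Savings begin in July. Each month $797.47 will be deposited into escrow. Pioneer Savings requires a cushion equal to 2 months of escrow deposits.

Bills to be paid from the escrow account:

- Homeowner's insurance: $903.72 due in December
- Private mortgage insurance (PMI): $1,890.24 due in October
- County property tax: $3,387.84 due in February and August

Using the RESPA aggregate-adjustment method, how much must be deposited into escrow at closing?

$4,784.82

Cushion = 2 × $797.47 = $1,594.94
Trial balance (start $0, +$797.47 each month, − disbursements):
  Jul: +$797.47 → $797.47
  Aug: +$797.47 − $3,387.84 → -$1,792.90
  Sep: +$797.47 → -$995.43
  Oct: +$797.47 − $1,890.24 → -$2,088.20
  Nov: +$797.47 → -$1,290.73
  Dec: +$797.47 − $903.72 → -$1,396.98
  Jan: +$797.47 → -$599.51
  Feb: +$797.47 − $3,387.84 → -$3,189.88
  Mar: +$797.47 → -$2,392.41
  Apr: +$797.47 → -$1,594.94
  May: +$797.47 → -$797.47
  Jun: +$797.47 → $0.00
Lowest trial balance = -$3,189.88 (Feb)
Initial deposit = cushion − low point = $1,594.94 − (-$3,189.88) = $4,784.82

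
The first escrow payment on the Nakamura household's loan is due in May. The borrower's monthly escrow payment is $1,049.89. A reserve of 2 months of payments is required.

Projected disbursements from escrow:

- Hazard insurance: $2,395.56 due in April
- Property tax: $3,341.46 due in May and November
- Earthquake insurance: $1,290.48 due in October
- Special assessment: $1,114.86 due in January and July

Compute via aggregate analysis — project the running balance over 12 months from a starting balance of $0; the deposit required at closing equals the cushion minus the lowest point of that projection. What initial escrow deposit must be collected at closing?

Cushion = 2 × $1,049.89 = $2,099.78
Trial balance (start $0, +$1,049.89 each month, − disbursements):
  May: +$1,049.89 − $3,341.46 → -$2,291.57
  Jun: +$1,049.89 → -$1,241.68
  Jul: +$1,049.89 − $1,114.86 → -$1,306.65
  Aug: +$1,049.89 → -$256.76
  Sep: +$1,049.89 → $793.13
  Oct: +$1,049.89 − $1,290.48 → $552.54
  Nov: +$1,049.89 − $3,341.46 → -$1,739.03
  Dec: +$1,049.89 → -$689.14
  Jan: +$1,049.89 − $1,114.86 → -$754.11
  Feb: +$1,049.89 → $295.78
  Mar: +$1,049.89 → $1,345.67
  Apr: +$1,049.89 − $2,395.56 → $0.00
Lowest trial balance = -$2,291.57 (May)
Initial deposit = cushion − low point = $2,099.78 − (-$2,291.57) = $4,391.35

$4,391.35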